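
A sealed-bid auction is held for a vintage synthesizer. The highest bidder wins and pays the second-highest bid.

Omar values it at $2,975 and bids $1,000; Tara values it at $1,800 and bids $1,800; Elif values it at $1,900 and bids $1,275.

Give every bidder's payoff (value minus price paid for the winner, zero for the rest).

Omar $0, Tara $525, Elif $0.

Ranking the bids: Tara $1,800 > Elif $1,275 > Omar $1,000.
Tara has the top bid and wins; the price is the second-highest bid, $1,275.
Tara's payoff = $1,800 − $1,275 = $525. All other bidders lose, so their payoff is 0.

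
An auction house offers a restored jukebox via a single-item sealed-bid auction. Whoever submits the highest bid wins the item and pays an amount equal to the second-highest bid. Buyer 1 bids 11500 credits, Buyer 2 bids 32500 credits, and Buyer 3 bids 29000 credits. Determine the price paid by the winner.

Price paid: 29000 credits.

Sorted high to low: Buyer 2 32500 credits, then Buyer 3 29000 credits, then Buyer 1 11500 credits.
Buyer 2 has the highest bid, so Buyer 2 wins.
The second-highest bid is 29000 credits, so that is what Buyer 2 pays.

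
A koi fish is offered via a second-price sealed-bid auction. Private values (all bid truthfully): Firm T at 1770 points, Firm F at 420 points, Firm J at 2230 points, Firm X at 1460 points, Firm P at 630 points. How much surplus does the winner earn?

Ordered from highest: Firm J 2230 points > Firm T 1770 points > Firm X 1460 points > Firm P 630 points > Firm F 420 points.
Firm J wins with the top bid and pays the second-highest, 1770 points.
Surplus = 2230 points − 1770 points = 460 points.

Winner's surplus: 460 points.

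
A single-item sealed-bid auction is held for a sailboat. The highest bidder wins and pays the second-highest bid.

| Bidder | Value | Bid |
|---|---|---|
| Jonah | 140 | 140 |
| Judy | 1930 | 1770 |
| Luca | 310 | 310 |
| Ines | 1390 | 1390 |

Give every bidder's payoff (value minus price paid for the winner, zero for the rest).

Bids in descending order: Judy 1770; Ines 1390; Luca 310; Jonah 140.
Judy has the top bid and wins; the price is the second-highest bid, 1390.
Judy's payoff = 1930 − 1390 = 540. All other bidders lose, so their payoff is 0.

Jonah 0, Judy 540, Luca 0, Ines 0.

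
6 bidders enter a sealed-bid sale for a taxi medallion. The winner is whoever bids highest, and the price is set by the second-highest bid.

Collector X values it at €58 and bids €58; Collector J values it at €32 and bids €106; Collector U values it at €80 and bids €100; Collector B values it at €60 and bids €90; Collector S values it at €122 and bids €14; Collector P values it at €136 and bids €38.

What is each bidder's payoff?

Payoffs: Collector X €0, Collector J -€68, Collector U €0, Collector B €0, Collector S €0, Collector P €0.

Bids in descending order: Collector J €106, then Collector U €100, then Collector B €90, then Collector X €58, then Collector P €38, then Collector S €14.
Collector J has the top bid and wins; the price is the second-highest bid, €100.
Collector J's payoff = €32 − €100 = -€68. All other bidders lose, so their payoff is 0.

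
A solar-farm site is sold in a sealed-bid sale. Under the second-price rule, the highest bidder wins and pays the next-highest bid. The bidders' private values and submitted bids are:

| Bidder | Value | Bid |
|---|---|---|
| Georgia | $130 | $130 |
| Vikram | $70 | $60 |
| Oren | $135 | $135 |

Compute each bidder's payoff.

Sorted high to low: Oren $135 > Georgia $130 > Vikram $60.
Oren has the top bid and wins; the price is the second-highest bid, $130.
Oren's payoff = $135 − $130 = $5. All other bidders lose, so their payoff is 0.

Georgia $0, Vikram $0, Oren $5.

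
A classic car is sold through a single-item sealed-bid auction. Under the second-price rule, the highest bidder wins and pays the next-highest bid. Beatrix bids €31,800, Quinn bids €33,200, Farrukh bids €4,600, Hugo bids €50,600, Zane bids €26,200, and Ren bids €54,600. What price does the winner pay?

The winner pays €50,600.

Bids in descending order: Ren €54,600, then Hugo €50,600, then Quinn €33,200, then Beatrix €31,800, then Zane €26,200, then Farrukh €4,600.
Ren has the highest bid, so Ren wins.
The second-highest bid is €50,600, so that is what Ren pays.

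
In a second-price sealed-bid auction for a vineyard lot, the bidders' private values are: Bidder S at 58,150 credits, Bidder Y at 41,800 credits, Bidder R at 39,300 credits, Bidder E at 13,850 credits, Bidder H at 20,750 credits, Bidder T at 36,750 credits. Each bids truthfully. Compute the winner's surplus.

16,350 credits

Bids in descending order: Bidder S 58,150 credits > Bidder Y 41,800 credits > Bidder R 39,300 credits > Bidder T 36,750 credits > Bidder H 20,750 credits > Bidder E 13,850 credits.
Bidder S wins with the top bid and pays the second-highest, 41,800 credits.
Surplus = 58,150 credits − 41,800 credits = 16,350 credits.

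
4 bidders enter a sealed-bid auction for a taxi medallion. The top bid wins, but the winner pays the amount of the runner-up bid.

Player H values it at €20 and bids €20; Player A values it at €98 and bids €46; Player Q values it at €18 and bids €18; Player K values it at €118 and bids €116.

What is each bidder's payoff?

Payoffs: Player H €0, Player A €0, Player Q €0, Player K €72.

Sorted high to low: Player K €116; Player A €46; Player H €20; Player Q €18.
Player K has the top bid and wins; the price is the second-highest bid, €46.
Player K's payoff = €118 − €46 = €72. All other bidders lose, so their payoff is 0.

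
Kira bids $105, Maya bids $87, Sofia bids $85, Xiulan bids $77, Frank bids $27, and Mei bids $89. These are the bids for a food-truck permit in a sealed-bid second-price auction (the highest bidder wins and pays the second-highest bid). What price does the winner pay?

The winner pays $89.

Ranking the bids: Kira $105; Mei $89; Maya $87; Sofia $85; Xiulan $77; Frank $27.
Kira is the highest bidder, so Kira wins.
Under the second-price rule, the price is the second-highest bid: $89.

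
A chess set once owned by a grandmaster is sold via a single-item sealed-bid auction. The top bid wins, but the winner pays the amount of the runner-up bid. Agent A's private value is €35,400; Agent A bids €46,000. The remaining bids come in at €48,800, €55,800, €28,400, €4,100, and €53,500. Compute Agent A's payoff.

Highest competing bid: €55,800.
Agent A's bid €46,000 is not the highest, so Agent A loses, pays nothing, and earns zero payoff.

Agent A's payoff: €0.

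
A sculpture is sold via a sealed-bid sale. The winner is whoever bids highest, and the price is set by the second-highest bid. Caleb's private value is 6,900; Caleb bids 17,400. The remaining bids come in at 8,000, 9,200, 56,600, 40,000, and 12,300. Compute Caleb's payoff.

Payoff = 0.

Highest competing bid: 56,600.
Caleb's bid 17,400 is not the highest, so Caleb loses, pays nothing, and earns zero payoff.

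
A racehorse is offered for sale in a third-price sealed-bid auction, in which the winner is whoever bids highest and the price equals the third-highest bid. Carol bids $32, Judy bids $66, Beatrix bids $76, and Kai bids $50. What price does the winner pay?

$50

Sorted high to low: Beatrix $76, then Judy $66, then Kai $50, then Carol $32.
Beatrix is the highest bidder, so Beatrix wins.
Under the third-price rule, the price is the third-highest bid: $50.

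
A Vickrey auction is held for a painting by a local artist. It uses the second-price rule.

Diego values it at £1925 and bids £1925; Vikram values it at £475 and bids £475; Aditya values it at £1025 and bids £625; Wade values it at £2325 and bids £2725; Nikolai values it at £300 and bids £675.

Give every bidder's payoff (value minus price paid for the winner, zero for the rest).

Ordered from highest: Wade £2725; Diego £1925; Nikolai £675; Aditya £625; Vikram £475.
Wade has the top bid and wins; the price is the second-highest bid, £1925.
Wade's payoff = £2325 − £1925 = £400. All other bidders lose, so their payoff is 0.

Diego £0, Vikram £0, Aditya £0, Wade £400, Nikolai £0.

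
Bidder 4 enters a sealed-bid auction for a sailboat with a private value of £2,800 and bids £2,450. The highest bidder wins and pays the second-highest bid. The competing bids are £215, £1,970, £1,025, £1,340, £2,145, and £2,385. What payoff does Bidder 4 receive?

The bidder's payoff: £415.

Highest competing bid: £2,385.
Bidder 4's bid £2,450 is the highest overall, so Bidder 4 wins and pays the second-highest bid, £2,385.
Payoff = value − price = £2,800 − £2,385 = £415.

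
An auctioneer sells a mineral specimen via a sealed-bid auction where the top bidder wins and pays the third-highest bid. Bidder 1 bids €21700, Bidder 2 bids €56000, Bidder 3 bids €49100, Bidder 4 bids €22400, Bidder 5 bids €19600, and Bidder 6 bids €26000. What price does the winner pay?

Price paid: €26000.

Ranking the bids: Bidder 2 €56000; Bidder 3 €49100; Bidder 6 €26000; Bidder 4 €22400; Bidder 1 €21700; Bidder 5 €19600.
Bidder 2 is the highest bidder, so Bidder 2 wins.
Under the third-price rule, the price is the third-highest bid: €26000.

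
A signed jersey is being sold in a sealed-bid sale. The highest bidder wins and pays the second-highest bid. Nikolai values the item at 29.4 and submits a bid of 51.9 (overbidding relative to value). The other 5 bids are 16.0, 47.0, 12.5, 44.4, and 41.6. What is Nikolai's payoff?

-17.6

Highest competing bid: 47.0.
Nikolai's bid 51.9 is the highest overall, so Nikolai wins and pays the second-highest bid, 47.0.
Payoff = value − price = 29.4 − 47.0 = -17.6.
Overbidding won the item at a price above value — truthful bidding would have avoided this loss.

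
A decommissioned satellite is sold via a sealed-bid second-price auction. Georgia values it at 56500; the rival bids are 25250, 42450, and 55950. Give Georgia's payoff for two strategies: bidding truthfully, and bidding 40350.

Truthful: 550; alternative: 0.

The highest competing bid is 55950.
Bidding truthfully at 56500: Georgia has the top bid, wins, and pays the second-highest bid 55950. Payoff = 56500 − 55950 = 550.
Bidding 40350: the top bid is 55950 (a rival), so Georgia loses. Payoff = 0.
Deviating from a truthful bid can only lose payoff in a second-price auction — never gain.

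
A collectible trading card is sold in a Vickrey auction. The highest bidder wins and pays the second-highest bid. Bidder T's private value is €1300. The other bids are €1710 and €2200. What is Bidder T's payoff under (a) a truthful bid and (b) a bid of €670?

The highest competing bid is €2200.
Bidding truthfully at €1300: the top bid is €2200 (a rival), so Bidder T loses. Payoff = €0.
Bidding €670: the top bid is €2200 (a rival), so Bidder T loses. Payoff = €0.

(a) €0  (b) €0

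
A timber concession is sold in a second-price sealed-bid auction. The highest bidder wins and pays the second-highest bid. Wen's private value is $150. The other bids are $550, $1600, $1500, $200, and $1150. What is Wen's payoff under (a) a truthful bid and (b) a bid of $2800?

The highest competing bid is $1600.
Bidding truthfully at $150: the top bid is $1600 (a rival), so Wen loses. Payoff = $0.
Bidding $2800: Wen has the top bid, wins, and pays the second-highest bid $1600. Payoff = $150 − $1600 = -$1450.

Truthful: $0; alternative: -$1450.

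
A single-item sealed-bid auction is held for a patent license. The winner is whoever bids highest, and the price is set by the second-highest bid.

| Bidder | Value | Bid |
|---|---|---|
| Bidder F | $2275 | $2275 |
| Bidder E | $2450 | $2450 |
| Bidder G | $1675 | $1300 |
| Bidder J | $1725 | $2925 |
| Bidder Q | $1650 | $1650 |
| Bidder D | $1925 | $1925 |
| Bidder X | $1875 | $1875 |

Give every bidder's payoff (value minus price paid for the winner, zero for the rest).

Payoffs: Bidder F $0, Bidder E $0, Bidder G $0, Bidder J -$725, Bidder Q $0, Bidder D $0, Bidder X $0.

Ordered from highest: Bidder J $2925 > Bidder E $2450 > Bidder F $2275 > Bidder D $1925 > Bidder X $1875 > Bidder Q $1650 > Bidder G $1300.
Bidder J has the top bid and wins; the price is the second-highest bid, $2450.
Bidder J's payoff = $1725 − $2450 = -$725. All other bidders lose, so their payoff is 0.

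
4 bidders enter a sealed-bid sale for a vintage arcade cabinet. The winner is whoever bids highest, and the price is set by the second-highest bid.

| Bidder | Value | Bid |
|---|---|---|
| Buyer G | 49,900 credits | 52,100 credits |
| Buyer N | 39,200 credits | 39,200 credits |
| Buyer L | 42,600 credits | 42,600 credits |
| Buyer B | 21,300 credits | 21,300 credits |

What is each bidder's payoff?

Ranking the bids: Buyer G 52,100 credits > Buyer L 42,600 credits > Buyer N 39,200 credits > Buyer B 21,300 credits.
Buyer G has the top bid and wins; the price is the second-highest bid, 42,600 credits.
Buyer G's payoff = 49,900 credits − 42,600 credits = 7,300 credits. All other bidders lose, so their payoff is 0.

Buyer G 7,300 credits, Buyer N 0 credits, Buyer L 0 credits, Buyer B 0 credits.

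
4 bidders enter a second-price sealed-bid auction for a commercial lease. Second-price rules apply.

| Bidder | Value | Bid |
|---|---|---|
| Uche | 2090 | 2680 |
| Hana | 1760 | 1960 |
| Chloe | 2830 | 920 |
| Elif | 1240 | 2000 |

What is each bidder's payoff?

Uche 90, Hana 0, Chloe 0, Elif 0.

Ordered from highest: Uche 2680 > Elif 2000 > Hana 1960 > Chloe 920.
Uche has the top bid and wins; the price is the second-highest bid, 2000.
Uche's payoff = 2090 − 2000 = 90. All other bidders lose, so their payoff is 0.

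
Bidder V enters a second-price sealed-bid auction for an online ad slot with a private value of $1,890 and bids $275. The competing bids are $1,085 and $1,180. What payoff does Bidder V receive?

Bidder V's payoff: $0.

Highest competing bid: $1,180.
Bidder V's bid $275 is not the highest, so Bidder V loses, pays nothing, and earns zero payoff.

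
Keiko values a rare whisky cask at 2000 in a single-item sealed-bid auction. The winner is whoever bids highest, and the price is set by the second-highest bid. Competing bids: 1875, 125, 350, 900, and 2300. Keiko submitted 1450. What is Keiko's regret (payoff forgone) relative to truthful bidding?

The highest competing bid is 2300.
Bidding truthfully at 2000: the top bid is 2300 (a rival), so Keiko loses. Payoff = 0.
Bidding 1450: the top bid is 2300 (a rival), so Keiko loses. Payoff = 0.
Regret = truthful payoff − actual payoff = 0 − 0 = 0.

0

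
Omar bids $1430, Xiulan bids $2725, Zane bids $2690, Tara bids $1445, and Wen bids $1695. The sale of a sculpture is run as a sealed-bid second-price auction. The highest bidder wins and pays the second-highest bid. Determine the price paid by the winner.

Sorted high to low: Xiulan $2725, then Zane $2690, then Wen $1695, then Tara $1445, then Omar $1430.
Xiulan has the highest bid, so Xiulan wins.
The second-highest bid is $2690, so that is what Xiulan pays.

$2690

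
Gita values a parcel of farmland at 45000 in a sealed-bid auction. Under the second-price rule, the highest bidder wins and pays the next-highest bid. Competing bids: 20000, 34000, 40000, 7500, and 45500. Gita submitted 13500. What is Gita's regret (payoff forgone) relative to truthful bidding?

The highest competing bid is 45500.
Bidding truthfully at 45000: the top bid is 45500 (a rival), so Gita loses. Payoff = 0.
Bidding 13500: the top bid is 45500 (a rival), so Gita loses. Payoff = 0.
Regret = truthful payoff − actual payoff = 0 − 0 = 0.

Payoff forgone: 0.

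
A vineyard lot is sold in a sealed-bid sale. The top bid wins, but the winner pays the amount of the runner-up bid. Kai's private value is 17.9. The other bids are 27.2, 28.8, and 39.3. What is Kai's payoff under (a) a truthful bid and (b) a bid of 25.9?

(a) 0.0  (b) 0.0

The highest competing bid is 39.3.
Bidding truthfully at 17.9: the top bid is 39.3 (a rival), so Kai loses. Payoff = 0.0.
Bidding 25.9: the top bid is 39.3 (a rival), so Kai loses. Payoff = 0.0.
The bid only affects whether you win, not the price — here both bids land on the same side of the top rival bid, so the deviation is payoff-neutral.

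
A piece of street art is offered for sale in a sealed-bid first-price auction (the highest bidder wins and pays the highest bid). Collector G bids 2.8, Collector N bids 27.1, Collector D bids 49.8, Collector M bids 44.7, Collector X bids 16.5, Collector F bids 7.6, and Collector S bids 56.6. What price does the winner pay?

56.6

Ordered from highest: Collector S 56.6, then Collector D 49.8, then Collector M 44.7, then Collector N 27.1, then Collector X 16.5, then Collector F 7.6, then Collector G 2.8.
Collector S is the highest bidder, so Collector S wins.
Under the first-price rule, the price is the highest bid: 56.6.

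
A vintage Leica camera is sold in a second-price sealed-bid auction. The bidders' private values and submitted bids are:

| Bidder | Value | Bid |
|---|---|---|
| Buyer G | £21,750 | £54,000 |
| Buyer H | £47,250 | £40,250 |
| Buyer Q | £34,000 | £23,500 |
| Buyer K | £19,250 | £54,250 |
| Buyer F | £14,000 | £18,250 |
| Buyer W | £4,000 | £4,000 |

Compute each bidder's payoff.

Buyer G £0, Buyer H £0, Buyer Q £0, Buyer K -£34,750, Buyer F £0, Buyer W £0.

Bids in descending order: Buyer K £54,250, then Buyer G £54,000, then Buyer H £40,250, then Buyer Q £23,500, then Buyer F £18,250, then Buyer W £4,000.
Buyer K has the top bid and wins; the price is the second-highest bid, £54,000.
Buyer K's payoff = £19,250 − £54,000 = -£34,750. All other bidders lose, so their payoff is 0.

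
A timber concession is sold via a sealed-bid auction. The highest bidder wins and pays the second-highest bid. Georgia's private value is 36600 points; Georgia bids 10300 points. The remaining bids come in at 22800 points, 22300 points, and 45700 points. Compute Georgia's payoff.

Highest competing bid: 45700 points.
Georgia's bid 10300 points is not the highest, so Georgia loses, pays nothing, and earns zero payoff.

0 points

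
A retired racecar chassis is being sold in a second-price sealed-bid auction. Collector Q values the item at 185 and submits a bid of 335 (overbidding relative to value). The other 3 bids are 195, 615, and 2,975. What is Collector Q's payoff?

Payoff = 0.

Highest competing bid: 2,975.
Collector Q's bid 335 is not the highest, so Collector Q loses, pays nothing, and earns zero payoff.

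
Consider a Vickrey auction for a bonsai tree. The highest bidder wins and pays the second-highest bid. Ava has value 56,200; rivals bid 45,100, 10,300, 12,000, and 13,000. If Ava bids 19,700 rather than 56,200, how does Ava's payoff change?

-11,100

The highest competing bid is 45,100.
Bidding truthfully at 56,200: Ava has the top bid, wins, and pays the second-highest bid 45,100. Payoff = 56,200 − 45,100 = 11,100.
Bidding 19,700: the top bid is 45,100 (a rival), so Ava loses. Payoff = 0.
Change = 0 − 11,100 = -11,100.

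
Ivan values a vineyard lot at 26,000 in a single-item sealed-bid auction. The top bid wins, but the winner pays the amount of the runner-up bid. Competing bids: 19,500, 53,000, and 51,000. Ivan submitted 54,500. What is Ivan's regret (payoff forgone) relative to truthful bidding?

Payoff forgone: 27,000.

The highest competing bid is 53,000.
Bidding truthfully at 26,000: the top bid is 53,000 (a rival), so Ivan loses. Payoff = 0.
Bidding 54,500: Ivan has the top bid, wins, and pays the second-highest bid 53,000. Payoff = 26,000 − 53,000 = -27,000.
Regret = truthful payoff − actual payoff = 0 − -27,000 = 27,000.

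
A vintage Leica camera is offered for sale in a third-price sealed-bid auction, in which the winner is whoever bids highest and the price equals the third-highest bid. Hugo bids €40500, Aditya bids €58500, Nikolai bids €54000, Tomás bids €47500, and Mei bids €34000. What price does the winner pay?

Sorted high to low: Aditya €58500, then Nikolai €54000, then Tomás €47500, then Hugo €40500, then Mei €34000.
Aditya is the highest bidder, so Aditya wins.
Under the third-price rule, the price is the third-highest bid: €47500.

Price paid: €47500.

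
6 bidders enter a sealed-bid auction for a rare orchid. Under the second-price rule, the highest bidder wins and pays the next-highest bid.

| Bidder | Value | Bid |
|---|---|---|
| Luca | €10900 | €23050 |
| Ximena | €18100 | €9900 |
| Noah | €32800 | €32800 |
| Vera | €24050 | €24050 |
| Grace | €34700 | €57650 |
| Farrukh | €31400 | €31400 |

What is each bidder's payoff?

Luca €0, Ximena €0, Noah €0, Vera €0, Grace €1900, Farrukh €0.

Bids in descending order: Grace €57650 > Noah €32800 > Farrukh €31400 > Vera €24050 > Luca €23050 > Ximena €9900.
Grace has the top bid and wins; the price is the second-highest bid, €32800.
Grace's payoff = €34700 − €32800 = €1900. All other bidders lose, so their payoff is 0.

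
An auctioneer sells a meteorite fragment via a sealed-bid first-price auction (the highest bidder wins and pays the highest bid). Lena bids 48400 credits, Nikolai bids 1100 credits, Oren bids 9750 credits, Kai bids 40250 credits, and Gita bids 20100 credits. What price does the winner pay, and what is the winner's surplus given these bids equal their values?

Price 48400 credits; surplus 0 credits.

Bids in descending order: Lena 48400 credits > Kai 40250 credits > Gita 20100 credits > Oren 9750 credits > Nikolai 1100 credits.
Lena is the highest bidder, so Lena wins.
Under the first-price rule, the price is the highest bid: 48400 credits.
Surplus = 48400 credits − 48400 credits = 0 credits.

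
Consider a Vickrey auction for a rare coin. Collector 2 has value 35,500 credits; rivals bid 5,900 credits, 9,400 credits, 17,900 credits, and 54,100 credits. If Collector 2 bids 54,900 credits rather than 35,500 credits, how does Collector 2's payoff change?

Payoff change: -18,600 credits.

The highest competing bid is 54,100 credits.
Bidding truthfully at 35,500 credits: the top bid is 54,100 credits (a rival), so Collector 2 loses. Payoff = 0 credits.
Bidding 54,900 credits: Collector 2 has the top bid, wins, and pays the second-highest bid 54,100 credits. Payoff = 35,500 credits − 54,100 credits = -18,600 credits.
Change = -18,600 credits − 0 credits = -18,600 credits.
Deviating from a truthful bid can only lose payoff in a second-price auction — never gain.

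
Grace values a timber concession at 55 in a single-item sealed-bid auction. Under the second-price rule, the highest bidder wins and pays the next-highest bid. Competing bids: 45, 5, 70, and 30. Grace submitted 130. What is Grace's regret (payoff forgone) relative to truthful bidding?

Payoff forgone: 15.

The highest competing bid is 70.
Bidding truthfully at 55: the top bid is 70 (a rival), so Grace loses. Payoff = 0.
Bidding 130: Grace has the top bid, wins, and pays the second-highest bid 70. Payoff = 55 − 70 = -15.
Regret = truthful payoff − actual payoff = 0 − -15 = 15.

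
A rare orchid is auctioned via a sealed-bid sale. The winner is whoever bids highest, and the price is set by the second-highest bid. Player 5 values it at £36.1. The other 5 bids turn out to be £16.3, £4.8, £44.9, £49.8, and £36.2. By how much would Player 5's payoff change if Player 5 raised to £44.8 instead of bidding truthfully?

£0.0

The highest competing bid is £49.8.
Bidding truthfully at £36.1: the top bid is £49.8 (a rival), so Player 5 loses. Payoff = £0.0.
Bidding £44.8: the top bid is £49.8 (a rival), so Player 5 loses. Payoff = £0.0.
Change = £0.0 − £0.0 = £0.0.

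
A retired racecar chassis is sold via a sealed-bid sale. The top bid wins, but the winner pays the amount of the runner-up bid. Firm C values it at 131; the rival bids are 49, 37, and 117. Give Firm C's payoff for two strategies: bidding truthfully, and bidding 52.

The highest competing bid is 117.
Bidding truthfully at 131: Firm C has the top bid, wins, and pays the second-highest bid 117. Payoff = 131 − 117 = 14.
Bidding 52: the top bid is 117 (a rival), so Firm C loses. Payoff = 0.

Truthful: 14; alternative: 0.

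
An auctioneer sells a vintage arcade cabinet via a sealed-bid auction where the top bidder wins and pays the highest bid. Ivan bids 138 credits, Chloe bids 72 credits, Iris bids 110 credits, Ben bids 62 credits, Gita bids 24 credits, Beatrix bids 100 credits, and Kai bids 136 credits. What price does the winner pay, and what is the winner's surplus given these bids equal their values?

Ordered from highest: Ivan 138 credits > Kai 136 credits > Iris 110 credits > Beatrix 100 credits > Chloe 72 credits > Ben 62 credits > Gita 24 credits.
Ivan is the highest bidder, so Ivan wins.
Under the first-price rule, the price is the highest bid: 138 credits.
Surplus = 138 credits − 138 credits = 0 credits.

Price 138 credits; surplus 0 credits.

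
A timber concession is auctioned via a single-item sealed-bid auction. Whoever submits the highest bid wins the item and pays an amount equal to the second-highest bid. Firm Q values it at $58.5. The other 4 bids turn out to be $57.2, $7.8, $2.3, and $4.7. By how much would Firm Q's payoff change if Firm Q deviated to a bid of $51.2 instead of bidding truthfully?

The highest competing bid is $57.2.
Bidding truthfully at $58.5: Firm Q has the top bid, wins, and pays the second-highest bid $57.2. Payoff = $58.5 − $57.2 = $1.3.
Bidding $51.2: the top bid is $57.2 (a rival), so Firm Q loses. Payoff = $0.0.
Change = $0.0 − $1.3 = -$1.3.

Payoff change: -$1.3.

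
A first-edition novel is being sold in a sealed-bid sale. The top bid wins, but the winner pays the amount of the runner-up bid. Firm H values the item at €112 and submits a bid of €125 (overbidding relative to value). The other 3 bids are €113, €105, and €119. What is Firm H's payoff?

Highest competing bid: €119.
Firm H's bid €125 is the highest overall, so Firm H wins and pays the second-highest bid, €119.
Payoff = value − price = €112 − €119 = -€7.

-€7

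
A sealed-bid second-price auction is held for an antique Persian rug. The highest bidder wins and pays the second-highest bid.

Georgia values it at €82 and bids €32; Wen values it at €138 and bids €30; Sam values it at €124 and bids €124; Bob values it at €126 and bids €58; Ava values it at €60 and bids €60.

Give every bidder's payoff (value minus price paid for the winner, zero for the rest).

Ranking the bids: Sam €124, then Ava €60, then Bob €58, then Georgia €32, then Wen €30.
Sam has the top bid and wins; the price is the second-highest bid, €60.
Sam's payoff = €124 − €60 = €64. All other bidders lose, so their payoff is 0.

Payoffs: Georgia €0, Wen €0, Sam €64, Bob €0, Ava €0.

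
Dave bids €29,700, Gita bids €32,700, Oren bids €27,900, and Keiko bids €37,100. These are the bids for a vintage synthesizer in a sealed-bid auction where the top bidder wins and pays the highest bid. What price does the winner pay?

Sorted high to low: Keiko €37,100, then Gita €32,700, then Dave €29,700, then Oren €27,900.
Keiko is the highest bidder, so Keiko wins.
Under the first-price rule, the price is the highest bid: €37,100.

The winner pays €37,100.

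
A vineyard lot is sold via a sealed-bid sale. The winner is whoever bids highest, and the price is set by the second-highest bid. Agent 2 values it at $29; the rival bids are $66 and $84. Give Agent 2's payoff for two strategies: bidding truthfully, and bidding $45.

Truthful: $0; alternative: $0.

The highest competing bid is $84.
Bidding truthfully at $29: the top bid is $84 (a rival), so Agent 2 loses. Payoff = $0.
Bidding $45: the top bid is $84 (a rival), so Agent 2 loses. Payoff = $0.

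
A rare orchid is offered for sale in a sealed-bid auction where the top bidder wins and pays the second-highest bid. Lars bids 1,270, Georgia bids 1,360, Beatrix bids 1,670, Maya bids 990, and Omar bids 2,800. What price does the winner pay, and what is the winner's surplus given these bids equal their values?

Bids in descending order: Omar 2,800 > Beatrix 1,670 > Georgia 1,360 > Lars 1,270 > Maya 990.
Omar is the highest bidder, so Omar wins.
Under the second-price rule, the price is the second-highest bid: 1,670.
Surplus = 2,800 − 1,670 = 1,130.

Price 1,670; surplus 1,130.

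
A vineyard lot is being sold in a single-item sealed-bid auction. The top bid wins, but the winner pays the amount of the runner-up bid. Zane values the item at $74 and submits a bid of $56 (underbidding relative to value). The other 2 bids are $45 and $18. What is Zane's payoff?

Highest competing bid: $45.
Zane's bid $56 is the highest overall, so Zane wins and pays the second-highest bid, $45.
Payoff = value − price = $74 − $45 = $29.

Zane's payoff: $29.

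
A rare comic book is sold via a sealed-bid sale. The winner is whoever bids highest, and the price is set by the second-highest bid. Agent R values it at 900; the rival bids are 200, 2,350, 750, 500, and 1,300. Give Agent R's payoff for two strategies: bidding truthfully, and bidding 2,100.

Truthful: 0; alternative: 0.

The highest competing bid is 2,350.
Bidding truthfully at 900: the top bid is 2,350 (a rival), so Agent R loses. Payoff = 0.
Bidding 2,100: the top bid is 2,350 (a rival), so Agent R loses. Payoff = 0.
The bid only affects whether you win, not the price — here both bids land on the same side of the top rival bid, so the deviation is payoff-neutral.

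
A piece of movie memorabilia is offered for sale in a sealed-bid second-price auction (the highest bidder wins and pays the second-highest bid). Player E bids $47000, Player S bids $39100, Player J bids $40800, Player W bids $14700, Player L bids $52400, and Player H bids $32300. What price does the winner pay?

Price paid: $47000.

Ranking the bids: Player L $52400 > Player E $47000 > Player J $40800 > Player S $39100 > Player H $32300 > Player W $14700.
Player L is the highest bidder, so Player L wins.
Under the second-price rule, the price is the second-highest bid: $47000.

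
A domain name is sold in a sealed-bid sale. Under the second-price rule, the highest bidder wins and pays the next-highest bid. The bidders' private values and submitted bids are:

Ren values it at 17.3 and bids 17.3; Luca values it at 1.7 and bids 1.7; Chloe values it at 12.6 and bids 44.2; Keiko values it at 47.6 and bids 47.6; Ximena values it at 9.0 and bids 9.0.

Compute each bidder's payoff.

Ren 0.0, Luca 0.0, Chloe 0.0, Keiko 3.4, Ximena 0.0.

Ranking the bids: Keiko 47.6; Chloe 44.2; Ren 17.3; Ximena 9.0; Luca 1.7.
Keiko has the top bid and wins; the price is the second-highest bid, 44.2.
Keiko's payoff = 47.6 − 44.2 = 3.4. All other bidders lose, so their payoff is 0.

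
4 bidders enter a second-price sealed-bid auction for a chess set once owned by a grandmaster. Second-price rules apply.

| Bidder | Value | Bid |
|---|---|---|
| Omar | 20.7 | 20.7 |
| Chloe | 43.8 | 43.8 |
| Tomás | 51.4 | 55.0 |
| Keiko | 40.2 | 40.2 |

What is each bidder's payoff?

Ranking the bids: Tomás 55.0 > Chloe 43.8 > Keiko 40.2 > Omar 20.7.
Tomás has the top bid and wins; the price is the second-highest bid, 43.8.
Tomás's payoff = 51.4 − 43.8 = 7.6. All other bidders lose, so their payoff is 0.

Payoffs: Omar 0.0, Chloe 0.0, Tomás 7.6, Keiko 0.0.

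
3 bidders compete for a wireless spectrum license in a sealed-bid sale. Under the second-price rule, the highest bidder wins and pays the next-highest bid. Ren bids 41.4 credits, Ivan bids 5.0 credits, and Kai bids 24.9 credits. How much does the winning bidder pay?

Price paid: 24.9 credits.

Ordered from highest: Ren 41.4 credits; Kai 24.9 credits; Ivan 5.0 credits.
Ren has the highest bid, so Ren wins.
The second-highest bid is 24.9 credits, so that is what Ren pays.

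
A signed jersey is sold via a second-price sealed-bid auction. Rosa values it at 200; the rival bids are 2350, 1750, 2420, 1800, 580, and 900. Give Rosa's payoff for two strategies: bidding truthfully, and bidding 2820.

Truthful: 0; alternative: -2220.

The highest competing bid is 2420.
Bidding truthfully at 200: the top bid is 2420 (a rival), so Rosa loses. Payoff = 0.
Bidding 2820: Rosa has the top bid, wins, and pays the second-highest bid 2420. Payoff = 200 − 2420 = -2220.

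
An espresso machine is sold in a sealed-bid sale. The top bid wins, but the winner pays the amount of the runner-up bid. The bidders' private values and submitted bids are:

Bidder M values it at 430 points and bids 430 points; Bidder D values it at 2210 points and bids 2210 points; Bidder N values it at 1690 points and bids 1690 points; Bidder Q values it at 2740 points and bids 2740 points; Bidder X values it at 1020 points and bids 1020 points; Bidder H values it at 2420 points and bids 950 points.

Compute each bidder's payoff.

Bids in descending order: Bidder Q 2740 points; Bidder D 2210 points; Bidder N 1690 points; Bidder X 1020 points; Bidder H 950 points; Bidder M 430 points.
Bidder Q has the top bid and wins; the price is the second-highest bid, 2210 points.
Bidder Q's payoff = 2740 points − 2210 points = 530 points. All other bidders lose, so their payoff is 0.

Payoffs: Bidder M 0 points, Bidder D 0 points, Bidder N 0 points, Bidder Q 530 points, Bidder X 0 points, Bidder H 0 points.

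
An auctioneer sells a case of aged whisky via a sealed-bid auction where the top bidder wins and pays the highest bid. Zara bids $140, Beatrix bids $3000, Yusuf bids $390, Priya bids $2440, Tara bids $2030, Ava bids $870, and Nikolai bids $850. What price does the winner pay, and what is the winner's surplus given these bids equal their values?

Price $3000; surplus $0.

Ranking the bids: Beatrix $3000 > Priya $2440 > Tara $2030 > Ava $870 > Nikolai $850 > Yusuf $390 > Zara $140.
Beatrix is the highest bidder, so Beatrix wins.
Under the first-price rule, the price is the highest bid: $3000.
Surplus = $3000 − $3000 = $0.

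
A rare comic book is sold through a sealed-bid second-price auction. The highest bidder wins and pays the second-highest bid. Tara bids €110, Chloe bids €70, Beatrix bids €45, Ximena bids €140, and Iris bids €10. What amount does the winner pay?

Sorted high to low: Ximena €140; Tara €110; Chloe €70; Beatrix €45; Iris €10.
Ximena has the highest bid, so Ximena wins.
The second-highest bid is €110, so that is what Ximena pays.

Price paid: €110.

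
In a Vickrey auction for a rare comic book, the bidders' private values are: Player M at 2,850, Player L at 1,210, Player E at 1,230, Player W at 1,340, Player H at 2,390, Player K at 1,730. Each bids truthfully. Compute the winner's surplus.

Surplus = 460.

Bids in descending order: Player M 2,850 > Player H 2,390 > Player K 1,730 > Player W 1,340 > Player E 1,230 > Player L 1,210.
Player M wins with the top bid and pays the second-highest, 2,390.
Surplus = 2,850 − 2,390 = 460.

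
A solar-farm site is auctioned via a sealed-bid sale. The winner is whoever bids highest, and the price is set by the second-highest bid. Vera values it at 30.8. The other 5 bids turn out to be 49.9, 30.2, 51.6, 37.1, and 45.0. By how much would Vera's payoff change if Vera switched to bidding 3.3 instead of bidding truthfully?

Payoff change: 0.0.

The highest competing bid is 51.6.
Bidding truthfully at 30.8: the top bid is 51.6 (a rival), so Vera loses. Payoff = 0.0.
Bidding 3.3: the top bid is 51.6 (a rival), so Vera loses. Payoff = 0.0.
Change = 0.0 − 0.0 = 0.0.
The bid only affects whether you win, not the price — here both bids land on the same side of the top rival bid, so the deviation is payoff-neutral.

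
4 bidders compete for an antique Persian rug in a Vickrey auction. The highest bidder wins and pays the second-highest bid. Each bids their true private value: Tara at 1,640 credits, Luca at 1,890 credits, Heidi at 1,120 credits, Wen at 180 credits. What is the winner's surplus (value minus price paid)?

Ranking the bids: Luca 1,890 credits; Tara 1,640 credits; Heidi 1,120 credits; Wen 180 credits.
Luca wins with the top bid and pays the second-highest, 1,640 credits.
Surplus = 1,890 credits − 1,640 credits = 250 credits.

250 credits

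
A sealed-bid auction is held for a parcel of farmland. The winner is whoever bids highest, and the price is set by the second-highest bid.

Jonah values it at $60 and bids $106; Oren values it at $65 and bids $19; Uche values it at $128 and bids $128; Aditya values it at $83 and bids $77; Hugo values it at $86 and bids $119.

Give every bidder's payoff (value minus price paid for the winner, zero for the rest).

Jonah $0, Oren $0, Uche $9, Aditya $0, Hugo $0.

Ranking the bids: Uche $128; Hugo $119; Jonah $106; Aditya $77; Oren $19.
Uche has the top bid and wins; the price is the second-highest bid, $119.
Uche's payoff = $128 − $119 = $9. All other bidders lose, so their payoff is 0.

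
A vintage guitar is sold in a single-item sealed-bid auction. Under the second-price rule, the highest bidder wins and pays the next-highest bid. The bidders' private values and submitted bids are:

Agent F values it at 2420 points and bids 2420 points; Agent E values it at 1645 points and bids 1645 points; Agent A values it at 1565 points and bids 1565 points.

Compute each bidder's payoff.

Bids in descending order: Agent F 2420 points, then Agent E 1645 points, then Agent A 1565 points.
Agent F has the top bid and wins; the price is the second-highest bid, 1645 points.
Agent F's payoff = 2420 points − 1645 points = 775 points. All other bidders lose, so their payoff is 0.

Payoffs: Agent F 775 points, Agent E 0 points, Agent A 0 points.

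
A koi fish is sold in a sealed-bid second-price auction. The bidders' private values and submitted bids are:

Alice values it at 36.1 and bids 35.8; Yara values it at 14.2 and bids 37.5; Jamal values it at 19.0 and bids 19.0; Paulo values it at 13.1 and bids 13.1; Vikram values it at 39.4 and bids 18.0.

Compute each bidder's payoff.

Ranking the bids: Yara 37.5 > Alice 35.8 > Jamal 19.0 > Vikram 18.0 > Paulo 13.1.
Yara has the top bid and wins; the price is the second-highest bid, 35.8.
Yara's payoff = 14.2 − 35.8 = -21.6. All other bidders lose, so their payoff is 0.

Payoffs: Alice 0.0, Yara -21.6, Jamal 0.0, Paulo 0.0, Vikram 0.0.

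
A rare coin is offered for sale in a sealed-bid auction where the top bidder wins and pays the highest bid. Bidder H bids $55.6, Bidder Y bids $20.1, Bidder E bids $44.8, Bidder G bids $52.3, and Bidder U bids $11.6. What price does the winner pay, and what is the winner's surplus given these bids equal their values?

Sorted high to low: Bidder H $55.6; Bidder G $52.3; Bidder E $44.8; Bidder Y $20.1; Bidder U $11.6.
Bidder H is the highest bidder, so Bidder H wins.
Under the first-price rule, the price is the highest bid: $55.6.
Surplus = $55.6 − $55.6 = $0.0.

The winner pays $55.6 for a surplus of $0.0.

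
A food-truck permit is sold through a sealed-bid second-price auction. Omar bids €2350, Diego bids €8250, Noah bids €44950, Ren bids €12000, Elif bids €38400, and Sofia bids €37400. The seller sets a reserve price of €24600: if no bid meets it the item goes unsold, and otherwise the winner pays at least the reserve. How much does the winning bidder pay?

Ranking the bids: Noah €44950; Elif €38400; Sofia €37400; Ren €12000; Diego €8250; Omar €2350.
Noah has the highest bid, so Noah wins.
The second-highest bid is €38400, which exceeds the reserve, so that sets the price.

The winner pays €38400.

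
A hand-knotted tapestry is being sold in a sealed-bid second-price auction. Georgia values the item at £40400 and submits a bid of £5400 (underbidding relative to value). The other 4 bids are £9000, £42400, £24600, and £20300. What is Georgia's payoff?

Georgia's payoff: £0.

Highest competing bid: £42400.
Georgia's bid £5400 is not the highest, so Georgia loses, pays nothing, and earns zero payoff.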